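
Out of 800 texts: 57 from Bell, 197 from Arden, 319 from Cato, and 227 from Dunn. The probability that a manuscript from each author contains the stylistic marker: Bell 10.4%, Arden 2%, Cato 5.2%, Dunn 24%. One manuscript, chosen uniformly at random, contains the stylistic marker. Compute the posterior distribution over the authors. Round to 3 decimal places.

Bell 0.073, Arden 0.049, Cato 0.205, Dunn 0.673

By Bayes' rule, posterior ∝ prior × likelihood:
  Bell: 0.07125 × 0.104 = 0.00741
  Arden: 0.24625 × 0.02 = 0.004925
  Cato: 0.39875 × 0.052 = 0.020735
  Dunn: 0.28375 × 0.24 = 0.0681
Total = 0.10117.
P(Bell | marker) = 0.00741/0.10117 ≈ 0.073
P(Arden | marker) = 0.004925/0.10117 ≈ 0.049
P(Cato | marker) = 0.020735/0.10117 ≈ 0.205
P(Dunn | marker) = 0.0681/0.10117 ≈ 0.673
(Check: 0.073+0.049+0.205+0.673 = 1.000.)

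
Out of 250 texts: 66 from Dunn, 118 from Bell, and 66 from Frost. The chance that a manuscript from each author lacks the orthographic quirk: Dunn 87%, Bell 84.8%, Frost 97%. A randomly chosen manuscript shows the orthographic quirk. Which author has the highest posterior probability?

Taking complements, P(quirk | each) = Dunn 0.13, Bell 0.152, Frost 0.03.
Unnormalized posteriors (prior × likelihood):
  Dunn: 0.264 × 0.13 = 0.03432
  Bell: 0.472 × 0.152 = 0.071744
  Frost: 0.264 × 0.03 = 0.00792
Total = 0.113984.
Largest term belongs to Bell, so Bell is most probable.

Bell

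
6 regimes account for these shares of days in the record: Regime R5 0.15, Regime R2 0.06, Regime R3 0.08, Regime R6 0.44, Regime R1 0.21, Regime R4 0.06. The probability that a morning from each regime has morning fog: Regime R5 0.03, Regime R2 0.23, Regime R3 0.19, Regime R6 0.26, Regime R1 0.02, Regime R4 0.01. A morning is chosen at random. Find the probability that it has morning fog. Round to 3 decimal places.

0.153

Prior × likelihood for each hypothesis:
  Regime R5: 0.15 × 0.03 = 0.0045
  Regime R2: 0.06 × 0.23 = 0.0138
  Regime R3: 0.08 × 0.19 = 0.0152
  Regime R6: 0.44 × 0.26 = 0.1144
  Regime R1: 0.21 × 0.02 = 0.0042
  Regime R4: 0.06 × 0.01 = 0.0006
P(fog) = 0.0045 + 0.0138 + 0.0152 + 0.1144 + 0.0042 + 0.0006 = 0.1527 → 0.153.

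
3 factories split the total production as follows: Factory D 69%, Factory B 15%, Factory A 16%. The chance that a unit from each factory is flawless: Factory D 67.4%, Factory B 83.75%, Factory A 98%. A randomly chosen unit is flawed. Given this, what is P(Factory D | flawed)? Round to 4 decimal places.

0.8908

Taking complements, P(flawed | each) = Factory D 0.326, Factory B 0.1625, Factory A 0.02.
Compute prior × likelihood for every hypothesis:
  Factory D: 0.69 × 0.326 = 0.22494
  Factory B: 0.15 × 0.1625 = 0.024375
  Factory A: 0.16 × 0.02 = 0.0032
Normalizing constant = 0.252515.
P(Factory D | evidence) = 0.22494 / 0.252515 ≈ 0.8908.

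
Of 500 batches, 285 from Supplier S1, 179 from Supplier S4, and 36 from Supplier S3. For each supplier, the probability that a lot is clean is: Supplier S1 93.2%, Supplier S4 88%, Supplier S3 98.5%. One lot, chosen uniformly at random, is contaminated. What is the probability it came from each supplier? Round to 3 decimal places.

Taking complements, P(contaminated | each) = Supplier S1 0.068, Supplier S4 0.12, Supplier S3 0.015.
Unnormalized posteriors (prior × likelihood):
  Supplier S1: 0.57 × 0.068 = 0.03876
  Supplier S4: 0.358 × 0.12 = 0.04296
  Supplier S3: 0.072 × 0.015 = 0.00108
Total = 0.0828.
P(Supplier S1 | contaminated) = 0.03876/0.0828 ≈ 0.468
P(Supplier S4 | contaminated) = 0.04296/0.0828 ≈ 0.519
P(Supplier S3 | contaminated) = 0.00108/0.0828 ≈ 0.013
(Check: 0.468+0.519+0.013 = 1.000.)

Supplier S1 0.468, Supplier S4 0.519, Supplier S3 0.013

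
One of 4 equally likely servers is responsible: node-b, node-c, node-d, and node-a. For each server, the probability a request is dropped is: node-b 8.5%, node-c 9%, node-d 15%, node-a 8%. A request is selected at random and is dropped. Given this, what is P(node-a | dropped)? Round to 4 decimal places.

0.1975

Since the prior is uniform, the posterior is proportional to the likelihood:
  node-b: 0.085
  node-c: 0.09
  node-d: 0.15
  node-a: 0.08
Total = 0.405.
P(node-a | evidence) = 0.08 / 0.405 ≈ 0.1975.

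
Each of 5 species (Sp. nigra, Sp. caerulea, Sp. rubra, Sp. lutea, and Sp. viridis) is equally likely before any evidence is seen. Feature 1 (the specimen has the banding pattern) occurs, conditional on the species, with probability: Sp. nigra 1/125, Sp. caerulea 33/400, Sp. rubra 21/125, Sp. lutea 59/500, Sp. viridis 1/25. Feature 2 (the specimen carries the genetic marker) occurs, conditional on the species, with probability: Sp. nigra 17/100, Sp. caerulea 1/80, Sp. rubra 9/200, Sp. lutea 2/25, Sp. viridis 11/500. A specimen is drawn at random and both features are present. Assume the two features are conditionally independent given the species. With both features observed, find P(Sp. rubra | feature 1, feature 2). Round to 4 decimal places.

With a uniform prior (1/5 each), posterior ∝ likelihood:
  Sp. nigra: 0.008 × 0.17 = 0.00136
  Sp. caerulea: 0.0825 × 0.0125 = 0.00103125
  Sp. rubra: 0.168 × 0.045 = 0.00756
  Sp. lutea: 0.118 × 0.08 = 0.00944
  Sp. viridis: 0.04 × 0.022 = 0.00088
Sum = 0.02027125.
P(Sp. rubra | evidence) = 0.00756 / 0.02027125 ≈ 0.3729.

0.3729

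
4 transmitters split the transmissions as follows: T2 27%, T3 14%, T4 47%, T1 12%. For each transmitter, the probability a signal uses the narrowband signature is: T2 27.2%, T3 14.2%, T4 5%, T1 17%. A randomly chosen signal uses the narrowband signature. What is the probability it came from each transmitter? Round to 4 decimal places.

Prior × likelihood for each hypothesis:
  T2: 0.27 × 0.272 = 0.07344
  T3: 0.14 × 0.142 = 0.01988
  T4: 0.47 × 0.05 = 0.0235
  T1: 0.12 × 0.17 = 0.0204
Normalizing constant = 0.13722.
P(T2 | narrowband) = 0.07344/0.13722 ≈ 0.5352
P(T3 | narrowband) = 0.01988/0.13722 ≈ 0.1449
P(T4 | narrowband) = 0.0235/0.13722 ≈ 0.1713
P(T1 | narrowband) = 0.0204/0.13722 ≈ 0.1487

T2 0.5352, T3 0.1449, T4 0.1713, T1 0.1487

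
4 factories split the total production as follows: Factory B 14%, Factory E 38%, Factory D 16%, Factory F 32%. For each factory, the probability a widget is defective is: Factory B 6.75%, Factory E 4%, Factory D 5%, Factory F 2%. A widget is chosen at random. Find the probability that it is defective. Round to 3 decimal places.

0.039

Prior × likelihood for each hypothesis:
  Factory B: 0.14 × 0.0675 = 0.00945
  Factory E: 0.38 × 0.04 = 0.0152
  Factory D: 0.16 × 0.05 = 0.008
  Factory F: 0.32 × 0.02 = 0.0064
P(defective) = 0.00945 + 0.0152 + 0.008 + 0.0064 = 0.03905 → 0.039.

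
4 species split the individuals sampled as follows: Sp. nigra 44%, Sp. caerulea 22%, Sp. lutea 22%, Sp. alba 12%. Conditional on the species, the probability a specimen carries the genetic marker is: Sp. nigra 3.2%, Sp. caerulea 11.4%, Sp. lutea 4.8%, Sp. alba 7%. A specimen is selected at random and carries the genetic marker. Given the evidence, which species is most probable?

Unnormalized posteriors (prior × likelihood):
  Sp. nigra: 0.44 × 0.032 = 0.01408
  Sp. caerulea: 0.22 × 0.114 = 0.02508
  Sp. lutea: 0.22 × 0.048 = 0.01056
  Sp. alba: 0.12 × 0.07 = 0.0084
Sum = 0.05812.
Largest term belongs to Sp. caerulea, so Sp. caerulea is most probable.

Sp. caerulea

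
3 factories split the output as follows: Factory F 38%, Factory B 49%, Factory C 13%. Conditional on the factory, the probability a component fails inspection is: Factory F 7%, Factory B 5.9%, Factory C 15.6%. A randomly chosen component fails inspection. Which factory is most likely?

By Bayes' rule, posterior ∝ prior × likelihood:
  Factory F: 0.38 × 0.07 = 0.0266
  Factory B: 0.49 × 0.059 = 0.02891
  Factory C: 0.13 × 0.156 = 0.02028
Total = 0.07579.
Largest term belongs to Factory B, so Factory B is most probable.

Factory B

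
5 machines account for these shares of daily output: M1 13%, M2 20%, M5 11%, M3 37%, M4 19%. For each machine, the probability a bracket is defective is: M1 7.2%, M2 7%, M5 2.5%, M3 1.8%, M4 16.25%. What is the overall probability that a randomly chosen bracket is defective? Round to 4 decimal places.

0.0636

Compute prior × likelihood for every hypothesis:
  M1: 0.13 × 0.072 = 0.00936
  M2: 0.2 × 0.07 = 0.014
  M5: 0.11 × 0.025 = 0.00275
  M3: 0.37 × 0.018 = 0.00666
  M4: 0.19 × 0.1625 = 0.030875
P(defective) = 0.00936 + 0.014 + 0.00275 + 0.00666 + 0.030875 = 0.063645 → 0.0636.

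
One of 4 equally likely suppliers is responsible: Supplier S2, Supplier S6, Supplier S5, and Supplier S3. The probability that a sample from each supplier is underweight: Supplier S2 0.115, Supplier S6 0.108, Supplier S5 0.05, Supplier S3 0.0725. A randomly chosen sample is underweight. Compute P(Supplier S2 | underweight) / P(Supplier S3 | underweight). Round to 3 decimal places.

With a uniform prior (1/4 each), posterior ∝ likelihood:
  Supplier S2: 0.115
  Supplier S6: 0.108
  Supplier S5: 0.05
  Supplier S3: 0.0725
Normalizing constant = 0.3455.
The ratio is 0.115 / 0.0725 (the normalizer cancels) = 1.586.

1.586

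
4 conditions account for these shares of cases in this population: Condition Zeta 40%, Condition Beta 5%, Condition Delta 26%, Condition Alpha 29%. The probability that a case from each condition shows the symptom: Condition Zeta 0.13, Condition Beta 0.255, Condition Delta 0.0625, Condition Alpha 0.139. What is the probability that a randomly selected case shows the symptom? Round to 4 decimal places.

0.1213

Prior × likelihood for each hypothesis:
  Condition Zeta: 0.4 × 0.13 = 0.052
  Condition Beta: 0.05 × 0.255 = 0.01275
  Condition Delta: 0.26 × 0.0625 = 0.01625
  Condition Alpha: 0.29 × 0.139 = 0.04031
P(symptomatic) = 0.052 + 0.01275 + 0.01625 + 0.04031 = 0.12131 → 0.1213.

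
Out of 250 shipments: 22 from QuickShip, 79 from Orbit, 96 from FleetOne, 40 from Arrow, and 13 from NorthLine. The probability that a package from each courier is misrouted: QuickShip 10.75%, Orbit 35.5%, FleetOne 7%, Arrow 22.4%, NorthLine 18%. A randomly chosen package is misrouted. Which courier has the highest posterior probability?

Compute prior × likelihood for every hypothesis:
  QuickShip: 0.088 × 0.1075 = 0.00946
  Orbit: 0.316 × 0.355 = 0.11218
  FleetOne: 0.384 × 0.07 = 0.02688
  Arrow: 0.16 × 0.224 = 0.03584
  NorthLine: 0.052 × 0.18 = 0.00936
Sum = 0.19372.
Largest term belongs to Orbit, so Orbit is most probable.

Orbit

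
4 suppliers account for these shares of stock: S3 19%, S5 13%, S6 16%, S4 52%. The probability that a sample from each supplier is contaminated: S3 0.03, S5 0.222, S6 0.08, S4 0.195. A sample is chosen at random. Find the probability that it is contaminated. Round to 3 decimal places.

0.149

By Bayes' rule, posterior ∝ prior × likelihood:
  S3: 0.19 × 0.03 = 0.0057
  S5: 0.13 × 0.222 = 0.02886
  S6: 0.16 × 0.08 = 0.0128
  S4: 0.52 × 0.195 = 0.1014
P(contaminated) = 0.0057 + 0.02886 + 0.0128 + 0.1014 = 0.14876 → 0.149.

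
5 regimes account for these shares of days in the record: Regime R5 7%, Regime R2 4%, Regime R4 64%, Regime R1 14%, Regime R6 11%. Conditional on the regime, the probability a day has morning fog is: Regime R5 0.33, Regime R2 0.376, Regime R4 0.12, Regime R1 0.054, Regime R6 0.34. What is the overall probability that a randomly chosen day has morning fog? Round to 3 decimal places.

Compute prior × likelihood for every hypothesis:
  Regime R5: 0.07 × 0.33 = 0.0231
  Regime R2: 0.04 × 0.376 = 0.01504
  Regime R4: 0.64 × 0.12 = 0.0768
  Regime R1: 0.14 × 0.054 = 0.00756
  Regime R6: 0.11 × 0.34 = 0.0374
P(fog) = 0.0231 + 0.01504 + 0.0768 + 0.00756 + 0.0374 = 0.1599 → 0.160.

0.160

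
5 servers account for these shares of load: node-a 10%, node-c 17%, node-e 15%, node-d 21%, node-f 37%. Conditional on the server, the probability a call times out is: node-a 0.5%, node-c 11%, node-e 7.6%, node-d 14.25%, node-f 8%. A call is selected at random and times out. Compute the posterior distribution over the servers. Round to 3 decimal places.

node-a 0.006, node-c 0.207, node-e 0.126, node-d 0.332, node-f 0.328

Prior × likelihood for each hypothesis:
  node-a: 0.1 × 0.005 = 0.0005
  node-c: 0.17 × 0.11 = 0.0187
  node-e: 0.15 × 0.076 = 0.0114
  node-d: 0.21 × 0.1425 = 0.029925
  node-f: 0.37 × 0.08 = 0.0296
Normalizing constant = 0.090125.
P(node-a | timeout) = 0.0005/0.090125 ≈ 0.006
P(node-c | timeout) = 0.0187/0.090125 ≈ 0.207
P(node-e | timeout) = 0.0114/0.090125 ≈ 0.126
P(node-d | timeout) = 0.029925/0.090125 ≈ 0.332
P(node-f | timeout) = 0.0296/0.090125 ≈ 0.328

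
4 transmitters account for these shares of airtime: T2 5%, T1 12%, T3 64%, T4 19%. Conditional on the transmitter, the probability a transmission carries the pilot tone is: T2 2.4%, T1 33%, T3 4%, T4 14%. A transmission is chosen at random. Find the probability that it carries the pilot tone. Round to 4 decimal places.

0.0930

Compute prior × likelihood for every hypothesis:
  T2: 0.05 × 0.024 = 0.0012
  T1: 0.12 × 0.33 = 0.0396
  T3: 0.64 × 0.04 = 0.0256
  T4: 0.19 × 0.14 = 0.0266
P(pilot) = 0.0012 + 0.0396 + 0.0256 + 0.0266 = 0.093 → 0.0930.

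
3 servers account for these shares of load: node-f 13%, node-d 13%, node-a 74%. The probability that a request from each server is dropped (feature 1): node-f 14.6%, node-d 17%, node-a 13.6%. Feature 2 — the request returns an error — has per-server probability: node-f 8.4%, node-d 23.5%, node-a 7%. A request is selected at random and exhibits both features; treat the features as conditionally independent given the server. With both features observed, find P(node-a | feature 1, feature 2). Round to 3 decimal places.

0.509

Compute prior × likelihood for every hypothesis:
  node-f: 0.13 × 0.146 × 0.084 = 0.00159432
  node-d: 0.13 × 0.17 × 0.235 = 0.0051935
  node-a: 0.74 × 0.136 × 0.07 = 0.0070448
Sum = 0.01383262.
P(node-a | evidence) = 0.0070448 / 0.01383262 ≈ 0.509.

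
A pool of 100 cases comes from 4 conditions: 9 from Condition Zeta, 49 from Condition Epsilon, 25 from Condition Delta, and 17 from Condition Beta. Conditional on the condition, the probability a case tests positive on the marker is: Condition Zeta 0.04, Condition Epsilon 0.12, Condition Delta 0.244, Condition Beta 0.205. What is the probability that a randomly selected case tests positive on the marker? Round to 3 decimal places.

By Bayes' rule, posterior ∝ prior × likelihood:
  Condition Zeta: 0.09 × 0.04 = 0.0036
  Condition Epsilon: 0.49 × 0.12 = 0.0588
  Condition Delta: 0.25 × 0.244 = 0.061
  Condition Beta: 0.17 × 0.205 = 0.03485
P(marker-positive) = 0.0036 + 0.0588 + 0.061 + 0.03485 = 0.15825 → 0.158.

0.158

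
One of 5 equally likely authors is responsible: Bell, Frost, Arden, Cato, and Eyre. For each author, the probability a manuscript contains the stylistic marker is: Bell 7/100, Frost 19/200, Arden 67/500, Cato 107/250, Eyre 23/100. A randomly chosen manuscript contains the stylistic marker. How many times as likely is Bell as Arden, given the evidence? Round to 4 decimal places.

Since the prior is uniform, the posterior is proportional to the likelihood:
  Bell: 0.07
  Frost: 0.095
  Arden: 0.134
  Cato: 0.428
  Eyre: 0.23
Total = 0.957.
The ratio is 0.07 / 0.134 (the normalizer cancels) = 0.5224.

0.5224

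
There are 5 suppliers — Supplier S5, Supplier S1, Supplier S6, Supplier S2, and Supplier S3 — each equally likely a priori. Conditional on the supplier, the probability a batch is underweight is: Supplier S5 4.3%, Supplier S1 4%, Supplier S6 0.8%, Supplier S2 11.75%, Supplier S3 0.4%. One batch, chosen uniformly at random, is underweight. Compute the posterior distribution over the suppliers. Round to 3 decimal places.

Supplier S5 0.202, Supplier S1 0.188, Supplier S6 0.038, Supplier S2 0.553, Supplier S3 0.019

Since the prior is uniform, the posterior is proportional to the likelihood:
  Supplier S5: 0.043
  Supplier S1: 0.04
  Supplier S6: 0.008
  Supplier S2: 0.1175
  Supplier S3: 0.004
Total = 0.2125.
P(Supplier S5 | underweight) = 0.043/0.2125 ≈ 0.202
P(Supplier S1 | underweight) = 0.04/0.2125 ≈ 0.188
P(Supplier S6 | underweight) = 0.008/0.2125 ≈ 0.038
P(Supplier S2 | underweight) = 0.1175/0.2125 ≈ 0.553
P(Supplier S3 | underweight) = 0.004/0.2125 ≈ 0.019
(Check: 0.202+0.188+0.038+0.553+0.019 = 1.000.)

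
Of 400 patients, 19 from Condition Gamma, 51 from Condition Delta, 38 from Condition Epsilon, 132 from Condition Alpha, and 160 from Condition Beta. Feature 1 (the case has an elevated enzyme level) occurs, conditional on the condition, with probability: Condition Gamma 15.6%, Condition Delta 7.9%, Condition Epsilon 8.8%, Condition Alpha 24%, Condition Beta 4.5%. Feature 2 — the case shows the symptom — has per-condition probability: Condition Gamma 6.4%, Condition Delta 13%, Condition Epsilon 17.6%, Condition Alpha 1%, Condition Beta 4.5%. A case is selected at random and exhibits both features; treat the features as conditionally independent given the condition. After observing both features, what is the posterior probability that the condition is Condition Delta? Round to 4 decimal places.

0.2696

Compute prior × likelihood for every hypothesis:
  Condition Gamma: 0.0475 × 0.156 × 0.064 = 0.00047424
  Condition Delta: 0.1275 × 0.079 × 0.13 = 0.001309425
  Condition Epsilon: 0.095 × 0.088 × 0.176 = 0.00147136
  Condition Alpha: 0.33 × 0.24 × 0.01 = 0.000792
  Condition Beta: 0.4 × 0.045 × 0.045 = 0.00081
Normalizing constant = 0.004857025.
P(Condition Delta | evidence) = 0.001309425 / 0.004857025 ≈ 0.2696.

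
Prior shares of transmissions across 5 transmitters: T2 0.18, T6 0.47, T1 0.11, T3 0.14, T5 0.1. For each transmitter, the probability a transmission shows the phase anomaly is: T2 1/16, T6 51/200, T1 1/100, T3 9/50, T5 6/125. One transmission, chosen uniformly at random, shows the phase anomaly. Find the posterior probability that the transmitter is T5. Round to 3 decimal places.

0.030

Prior × likelihood for each hypothesis:
  T2: 0.18 × 0.0625 = 0.01125
  T6: 0.47 × 0.255 = 0.11985
  T1: 0.11 × 0.01 = 0.0011
  T3: 0.14 × 0.18 = 0.0252
  T5: 0.1 × 0.048 = 0.0048
Normalizing constant = 0.1622.
P(T5 | evidence) = 0.0048 / 0.1622 ≈ 0.030.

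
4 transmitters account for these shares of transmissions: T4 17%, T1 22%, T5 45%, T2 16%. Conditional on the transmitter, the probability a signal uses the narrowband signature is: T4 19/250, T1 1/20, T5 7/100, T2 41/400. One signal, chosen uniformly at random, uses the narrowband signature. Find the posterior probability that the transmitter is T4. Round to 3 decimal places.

0.180

Unnormalized posteriors (prior × likelihood):
  T4: 0.17 × 0.076 = 0.01292
  T1: 0.22 × 0.05 = 0.011
  T5: 0.45 × 0.07 = 0.0315
  T2: 0.16 × 0.1025 = 0.0164
Normalizing constant = 0.07182.
P(T4 | evidence) = 0.01292 / 0.07182 ≈ 0.180.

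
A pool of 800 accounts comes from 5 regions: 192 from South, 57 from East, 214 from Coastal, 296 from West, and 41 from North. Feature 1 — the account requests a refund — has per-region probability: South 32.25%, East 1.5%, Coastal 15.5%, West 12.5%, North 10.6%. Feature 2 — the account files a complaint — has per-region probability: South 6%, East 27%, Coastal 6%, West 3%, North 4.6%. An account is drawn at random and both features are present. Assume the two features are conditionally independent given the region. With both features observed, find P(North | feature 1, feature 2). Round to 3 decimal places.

0.028

Unnormalized posteriors (prior × likelihood):
  South: 0.24 × 0.3225 × 0.06 = 0.004644
  East: 0.07125 × 0.015 × 0.27 = 0.0002885625
  Coastal: 0.2675 × 0.155 × 0.06 = 0.00248775
  West: 0.37 × 0.125 × 0.03 = 0.0013875
  North: 0.05125 × 0.106 × 0.046 = 0.000249895
Total = 0.0090577075.
P(North | evidence) = 0.000249895 / 0.0090577075 ≈ 0.028.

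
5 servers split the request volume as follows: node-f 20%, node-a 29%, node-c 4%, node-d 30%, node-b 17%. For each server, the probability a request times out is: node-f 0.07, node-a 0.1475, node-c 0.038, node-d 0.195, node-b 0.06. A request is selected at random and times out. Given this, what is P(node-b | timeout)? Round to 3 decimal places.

Compute prior × likelihood for every hypothesis:
  node-f: 0.2 × 0.07 = 0.014
  node-a: 0.29 × 0.1475 = 0.042775
  node-c: 0.04 × 0.038 = 0.00152
  node-d: 0.3 × 0.195 = 0.0585
  node-b: 0.17 × 0.06 = 0.0102
Normalizing constant = 0.126995.
P(node-b | evidence) = 0.0102 / 0.126995 ≈ 0.080.

0.080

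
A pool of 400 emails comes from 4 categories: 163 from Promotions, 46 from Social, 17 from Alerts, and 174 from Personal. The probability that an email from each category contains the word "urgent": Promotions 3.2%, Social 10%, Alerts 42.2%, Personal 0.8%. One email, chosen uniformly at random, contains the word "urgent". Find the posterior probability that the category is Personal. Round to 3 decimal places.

Prior × likelihood for each hypothesis:
  Promotions: 0.4075 × 0.032 = 0.01304
  Social: 0.115 × 0.1 = 0.0115
  Alerts: 0.0425 × 0.422 = 0.017935
  Personal: 0.435 × 0.008 = 0.00348
Normalizing constant = 0.045955.
P(Personal | evidence) = 0.00348 / 0.045955 ≈ 0.076.

0.076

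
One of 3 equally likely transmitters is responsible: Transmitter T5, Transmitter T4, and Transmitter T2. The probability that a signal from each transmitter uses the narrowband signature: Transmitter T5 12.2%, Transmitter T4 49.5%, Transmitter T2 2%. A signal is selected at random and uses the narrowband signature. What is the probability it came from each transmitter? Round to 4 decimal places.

Transmitter T5 0.1915, Transmitter T4 0.7771, Transmitter T2 0.0314

Since the prior is uniform, the posterior is proportional to the likelihood:
  Transmitter T5: 0.122
  Transmitter T4: 0.495
  Transmitter T2: 0.02
Sum = 0.637.
P(Transmitter T5 | narrowband) = 0.122/0.637 ≈ 0.1915
P(Transmitter T4 | narrowband) = 0.495/0.637 ≈ 0.7771
P(Transmitter T2 | narrowband) = 0.02/0.637 ≈ 0.0314
(Check: 0.1915+0.7771+0.0314 = 1.0000.)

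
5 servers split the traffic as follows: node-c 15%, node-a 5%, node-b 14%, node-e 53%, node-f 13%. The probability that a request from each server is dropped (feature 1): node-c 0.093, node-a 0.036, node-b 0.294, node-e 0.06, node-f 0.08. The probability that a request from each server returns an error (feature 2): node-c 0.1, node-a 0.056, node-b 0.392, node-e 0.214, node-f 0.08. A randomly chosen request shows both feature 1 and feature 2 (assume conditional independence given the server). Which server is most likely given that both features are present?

Unnormalized posteriors (prior × likelihood):
  node-c: 0.15 × 0.093 × 0.1 = 0.001395
  node-a: 0.05 × 0.036 × 0.056 = 0.0001008
  node-b: 0.14 × 0.294 × 0.392 = 0.01613472
  node-e: 0.53 × 0.06 × 0.214 = 0.0068052
  node-f: 0.13 × 0.08 × 0.08 = 0.000832
Total = 0.02526772.
Largest term belongs to node-b, so node-b is most probable.

node-b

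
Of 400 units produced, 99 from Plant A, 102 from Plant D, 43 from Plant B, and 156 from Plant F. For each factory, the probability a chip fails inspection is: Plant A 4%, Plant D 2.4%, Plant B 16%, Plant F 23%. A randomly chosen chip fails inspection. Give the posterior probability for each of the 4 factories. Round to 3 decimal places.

By Bayes' rule, posterior ∝ prior × likelihood:
  Plant A: 0.2475 × 0.04 = 0.0099
  Plant D: 0.255 × 0.024 = 0.00612
  Plant B: 0.1075 × 0.16 = 0.0172
  Plant F: 0.39 × 0.23 = 0.0897
Sum = 0.12292.
P(Plant A | nonconforming) = 0.0099/0.12292 ≈ 0.081
P(Plant D | nonconforming) = 0.00612/0.12292 ≈ 0.050
P(Plant B | nonconforming) = 0.0172/0.12292 ≈ 0.140
P(Plant F | nonconforming) = 0.0897/0.12292 ≈ 0.730

Plant A 0.081, Plant D 0.050, Plant B 0.140, Plant F 0.730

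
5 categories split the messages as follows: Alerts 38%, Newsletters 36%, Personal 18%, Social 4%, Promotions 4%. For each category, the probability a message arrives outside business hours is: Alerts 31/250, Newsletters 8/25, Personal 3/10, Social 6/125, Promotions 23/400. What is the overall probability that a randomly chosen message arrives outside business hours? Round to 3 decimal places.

0.221

By Bayes' rule, posterior ∝ prior × likelihood:
  Alerts: 0.38 × 0.124 = 0.04712
  Newsletters: 0.36 × 0.32 = 0.1152
  Personal: 0.18 × 0.3 = 0.054
  Social: 0.04 × 0.048 = 0.00192
  Promotions: 0.04 × 0.0575 = 0.0023
P(off-hours) = 0.04712 + 0.1152 + 0.054 + 0.00192 + 0.0023 = 0.22054 → 0.221.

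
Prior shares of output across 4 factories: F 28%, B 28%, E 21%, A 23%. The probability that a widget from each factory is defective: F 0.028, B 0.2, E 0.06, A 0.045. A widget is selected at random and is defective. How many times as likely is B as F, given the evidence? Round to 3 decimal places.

7.143

By Bayes' rule, posterior ∝ prior × likelihood:
  F: 0.28 × 0.028 = 0.00784
  B: 0.28 × 0.2 = 0.056
  E: 0.21 × 0.06 = 0.0126
  A: 0.23 × 0.045 = 0.01035
Total = 0.08679.
The ratio is 0.056 / 0.00784 (the normalizer cancels) = 7.143.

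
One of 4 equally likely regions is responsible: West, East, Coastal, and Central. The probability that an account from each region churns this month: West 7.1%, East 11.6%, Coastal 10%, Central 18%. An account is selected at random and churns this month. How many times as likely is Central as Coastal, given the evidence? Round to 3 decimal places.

1.800

Since the prior is uniform, the posterior is proportional to the likelihood:
  West: 0.071
  East: 0.116
  Coastal: 0.1
  Central: 0.18
Normalizing constant = 0.467.
The ratio is 0.18 / 0.1 (the normalizer cancels) = 1.800.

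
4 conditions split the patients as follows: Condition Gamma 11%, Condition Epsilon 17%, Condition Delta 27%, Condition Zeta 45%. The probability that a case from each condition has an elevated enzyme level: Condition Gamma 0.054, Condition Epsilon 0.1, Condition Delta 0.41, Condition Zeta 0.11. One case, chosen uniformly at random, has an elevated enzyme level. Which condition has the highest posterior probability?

Prior × likelihood for each hypothesis:
  Condition Gamma: 0.11 × 0.054 = 0.00594
  Condition Epsilon: 0.17 × 0.1 = 0.017
  Condition Delta: 0.27 × 0.41 = 0.1107
  Condition Zeta: 0.45 × 0.11 = 0.0495
Total = 0.18314.
Largest term belongs to Condition Delta, so Condition Delta is most probable.

Condition Delta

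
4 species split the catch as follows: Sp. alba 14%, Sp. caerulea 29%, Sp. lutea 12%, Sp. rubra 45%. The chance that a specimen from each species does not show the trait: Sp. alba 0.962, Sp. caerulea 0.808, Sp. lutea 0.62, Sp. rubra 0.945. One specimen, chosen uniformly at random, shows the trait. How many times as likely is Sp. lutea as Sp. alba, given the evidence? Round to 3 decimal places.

8.571

Taking complements, P(trait | each) = Sp. alba 0.038, Sp. caerulea 0.192, Sp. lutea 0.38, Sp. rubra 0.055.
Prior × likelihood for each hypothesis:
  Sp. alba: 0.14 × 0.038 = 0.00532
  Sp. caerulea: 0.29 × 0.192 = 0.05568
  Sp. lutea: 0.12 × 0.38 = 0.0456
  Sp. rubra: 0.45 × 0.055 = 0.02475
Total = 0.13135.
The ratio is 0.0456 / 0.00532 (the normalizer cancels) = 8.571.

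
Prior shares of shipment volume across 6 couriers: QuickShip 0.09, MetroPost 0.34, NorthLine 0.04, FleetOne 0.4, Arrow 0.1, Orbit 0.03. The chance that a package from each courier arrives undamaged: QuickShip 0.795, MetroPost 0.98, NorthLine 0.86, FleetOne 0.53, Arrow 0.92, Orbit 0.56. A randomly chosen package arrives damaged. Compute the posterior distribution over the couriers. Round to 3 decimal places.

Taking complements, P(damaged | each) = QuickShip 0.205, MetroPost 0.02, NorthLine 0.14, FleetOne 0.47, Arrow 0.08, Orbit 0.44.
Compute prior × likelihood for every hypothesis:
  QuickShip: 0.09 × 0.205 = 0.01845
  MetroPost: 0.34 × 0.02 = 0.0068
  NorthLine: 0.04 × 0.14 = 0.0056
  FleetOne: 0.4 × 0.47 = 0.188
  Arrow: 0.1 × 0.08 = 0.008
  Orbit: 0.03 × 0.44 = 0.0132
Normalizing constant = 0.24005.
P(QuickShip | damaged) = 0.01845/0.24005 ≈ 0.077
P(MetroPost | damaged) = 0.0068/0.24005 ≈ 0.028
P(NorthLine | damaged) = 0.0056/0.24005 ≈ 0.023
P(FleetOne | damaged) = 0.188/0.24005 ≈ 0.783
P(Arrow | damaged) = 0.008/0.24005 ≈ 0.033
P(Orbit | damaged) = 0.0132/0.24005 ≈ 0.055
(Check: 0.077+0.028+0.023+0.783+0.033+0.055 = 0.999.)

QuickShip 0.077, MetroPost 0.028, NorthLine 0.023, FleetOne 0.783, Arrow 0.033, Orbit 0.055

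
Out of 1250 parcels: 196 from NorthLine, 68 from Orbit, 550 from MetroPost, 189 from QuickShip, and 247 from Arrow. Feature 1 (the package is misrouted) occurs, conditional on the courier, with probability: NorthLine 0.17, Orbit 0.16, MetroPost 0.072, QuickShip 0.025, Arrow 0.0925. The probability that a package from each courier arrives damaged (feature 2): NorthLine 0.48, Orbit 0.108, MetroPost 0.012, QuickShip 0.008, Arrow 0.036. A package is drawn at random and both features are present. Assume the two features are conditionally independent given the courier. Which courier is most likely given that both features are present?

Unnormalized posteriors (prior × likelihood):
  NorthLine: 0.1568 × 0.17 × 0.48 = 0.01279488
  Orbit: 0.0544 × 0.16 × 0.108 = 0.000940032
  MetroPost: 0.44 × 0.072 × 0.012 = 0.00038016
  QuickShip: 0.1512 × 0.025 × 0.008 = 0.00003024
  Arrow: 0.1976 × 0.0925 × 0.036 = 0.000658008
Sum = 0.01480332.
Largest term belongs to NorthLine, so NorthLine is most probable.

NorthLine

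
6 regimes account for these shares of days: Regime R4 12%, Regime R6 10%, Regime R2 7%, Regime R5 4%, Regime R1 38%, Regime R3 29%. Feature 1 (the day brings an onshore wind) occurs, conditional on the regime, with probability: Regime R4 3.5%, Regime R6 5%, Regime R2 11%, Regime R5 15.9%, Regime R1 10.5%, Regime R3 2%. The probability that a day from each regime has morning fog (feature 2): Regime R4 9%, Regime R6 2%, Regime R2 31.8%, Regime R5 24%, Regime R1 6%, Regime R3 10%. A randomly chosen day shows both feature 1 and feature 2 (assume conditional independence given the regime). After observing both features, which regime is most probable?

Unnormalized posteriors (prior × likelihood):
  Regime R4: 0.12 × 0.035 × 0.09 = 0.000378
  Regime R6: 0.1 × 0.05 × 0.02 = 0.0001
  Regime R2: 0.07 × 0.11 × 0.318 = 0.0024486
  Regime R5: 0.04 × 0.159 × 0.24 = 0.0015264
  Regime R1: 0.38 × 0.105 × 0.06 = 0.002394
  Regime R3: 0.29 × 0.02 × 0.1 = 0.00058
Total = 0.007427.
Largest term belongs to Regime R2, so Regime R2 is most probable.

Regime R2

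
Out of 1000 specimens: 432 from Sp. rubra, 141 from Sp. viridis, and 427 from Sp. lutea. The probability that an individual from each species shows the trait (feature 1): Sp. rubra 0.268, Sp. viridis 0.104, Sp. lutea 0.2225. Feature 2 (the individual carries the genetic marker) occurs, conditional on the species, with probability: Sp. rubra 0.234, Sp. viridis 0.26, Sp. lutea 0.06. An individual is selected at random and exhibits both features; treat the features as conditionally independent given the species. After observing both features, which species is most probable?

Sp. rubra

Unnormalized posteriors (prior × likelihood):
  Sp. rubra: 0.432 × 0.268 × 0.234 = 0.027091584
  Sp. viridis: 0.141 × 0.104 × 0.26 = 0.00381264
  Sp. lutea: 0.427 × 0.2225 × 0.06 = 0.00570045
Sum = 0.036604674.
Largest term belongs to Sp. rubra, so Sp. rubra is most probable.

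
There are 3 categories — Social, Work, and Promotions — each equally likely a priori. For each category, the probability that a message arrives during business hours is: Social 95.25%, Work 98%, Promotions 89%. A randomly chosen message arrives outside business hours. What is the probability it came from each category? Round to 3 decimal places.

Taking complements, P(off-hours | each) = Social 0.0475, Work 0.02, Promotions 0.11.
With a uniform prior (1/3 each), posterior ∝ likelihood:
  Social: 0.0475
  Work: 0.02
  Promotions: 0.11
Normalizing constant = 0.1775.
P(Social | off-hours) = 0.0475/0.1775 ≈ 0.268
P(Work | off-hours) = 0.02/0.1775 ≈ 0.113
P(Promotions | off-hours) = 0.11/0.1775 ≈ 0.620

Social 0.268, Work 0.113, Promotions 0.620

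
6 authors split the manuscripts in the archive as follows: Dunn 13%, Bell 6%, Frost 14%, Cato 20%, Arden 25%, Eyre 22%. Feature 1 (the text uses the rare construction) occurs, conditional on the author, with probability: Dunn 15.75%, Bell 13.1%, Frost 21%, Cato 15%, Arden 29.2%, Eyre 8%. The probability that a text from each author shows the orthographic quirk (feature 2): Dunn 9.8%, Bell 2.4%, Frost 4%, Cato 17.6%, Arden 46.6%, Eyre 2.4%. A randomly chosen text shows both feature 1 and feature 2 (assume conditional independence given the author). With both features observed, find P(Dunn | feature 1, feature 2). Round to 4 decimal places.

0.0466

Unnormalized posteriors (prior × likelihood):
  Dunn: 0.13 × 0.1575 × 0.098 = 0.00200655
  Bell: 0.06 × 0.131 × 0.024 = 0.00018864
  Frost: 0.14 × 0.21 × 0.04 = 0.001176
  Cato: 0.2 × 0.15 × 0.176 = 0.00528
  Arden: 0.25 × 0.292 × 0.466 = 0.034018
  Eyre: 0.22 × 0.08 × 0.024 = 0.0004224
Normalizing constant = 0.04309159.
P(Dunn | evidence) = 0.00200655 / 0.04309159 ≈ 0.0466.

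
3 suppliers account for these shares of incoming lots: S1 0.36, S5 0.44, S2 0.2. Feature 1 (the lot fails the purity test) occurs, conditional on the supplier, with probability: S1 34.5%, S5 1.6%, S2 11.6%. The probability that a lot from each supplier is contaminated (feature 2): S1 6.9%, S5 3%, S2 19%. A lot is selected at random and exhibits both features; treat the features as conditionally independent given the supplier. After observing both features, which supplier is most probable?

Compute prior × likelihood for every hypothesis:
  S1: 0.36 × 0.345 × 0.069 = 0.0085698
  S5: 0.44 × 0.016 × 0.03 = 0.0002112
  S2: 0.2 × 0.116 × 0.19 = 0.004408
Total = 0.013189.
Largest term belongs to S1, so S1 is most probable.

S1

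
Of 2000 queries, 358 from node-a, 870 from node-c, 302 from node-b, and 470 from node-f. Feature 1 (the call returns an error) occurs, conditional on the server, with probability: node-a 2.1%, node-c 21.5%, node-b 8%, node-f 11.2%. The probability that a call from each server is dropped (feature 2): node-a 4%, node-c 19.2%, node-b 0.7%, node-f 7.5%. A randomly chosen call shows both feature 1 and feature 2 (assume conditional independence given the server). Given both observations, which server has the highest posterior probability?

node-c

Prior × likelihood for each hypothesis:
  node-a: 0.179 × 0.021 × 0.04 = 0.00015036
  node-c: 0.435 × 0.215 × 0.192 = 0.0179568
  node-b: 0.151 × 0.08 × 0.007 = 0.00008456
  node-f: 0.235 × 0.112 × 0.075 = 0.001974
Normalizing constant = 0.02016572.
Largest term belongs to node-c, so node-c is most probable.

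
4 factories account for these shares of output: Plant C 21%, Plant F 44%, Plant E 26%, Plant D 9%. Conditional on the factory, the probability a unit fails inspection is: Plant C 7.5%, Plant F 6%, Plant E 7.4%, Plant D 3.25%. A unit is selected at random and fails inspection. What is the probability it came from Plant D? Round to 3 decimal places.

0.045

Prior × likelihood for each hypothesis:
  Plant C: 0.21 × 0.075 = 0.01575
  Plant F: 0.44 × 0.06 = 0.0264
  Plant E: 0.26 × 0.074 = 0.01924
  Plant D: 0.09 × 0.0325 = 0.002925
Sum = 0.064315.
P(Plant D | evidence) = 0.002925 / 0.064315 ≈ 0.045.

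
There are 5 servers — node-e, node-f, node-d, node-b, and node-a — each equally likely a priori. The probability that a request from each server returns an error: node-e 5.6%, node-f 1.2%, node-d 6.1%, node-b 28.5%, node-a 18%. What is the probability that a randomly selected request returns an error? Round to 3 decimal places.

With a uniform prior (1/5 each), posterior ∝ likelihood:
  node-e: 0.056
  node-f: 0.012
  node-d: 0.061
  node-b: 0.285
  node-a: 0.18
P(error) = (1/5) × (0.056 + 0.012 + 0.061 + 0.285 + 0.18) = 0.594/5 ≈ 0.119.

0.119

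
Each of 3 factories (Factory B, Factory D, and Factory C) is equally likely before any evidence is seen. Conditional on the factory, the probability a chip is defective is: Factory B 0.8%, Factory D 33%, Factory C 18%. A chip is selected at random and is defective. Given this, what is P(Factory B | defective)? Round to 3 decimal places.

With a uniform prior (1/3 each), posterior ∝ likelihood:
  Factory B: 0.008
  Factory D: 0.33
  Factory C: 0.18
Normalizing constant = 0.518.
P(Factory B | evidence) = 0.008 / 0.518 ≈ 0.015.

0.015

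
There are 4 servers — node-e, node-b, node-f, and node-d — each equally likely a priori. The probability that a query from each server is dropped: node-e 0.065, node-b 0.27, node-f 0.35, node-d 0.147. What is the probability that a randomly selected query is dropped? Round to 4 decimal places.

Since the prior is uniform, the posterior is proportional to the likelihood:
  node-e: 0.065
  node-b: 0.27
  node-f: 0.35
  node-d: 0.147
P(dropped) = (1/4) × (0.065 + 0.27 + 0.35 + 0.147) = 0.832/4 ≈ 0.2080.

0.2080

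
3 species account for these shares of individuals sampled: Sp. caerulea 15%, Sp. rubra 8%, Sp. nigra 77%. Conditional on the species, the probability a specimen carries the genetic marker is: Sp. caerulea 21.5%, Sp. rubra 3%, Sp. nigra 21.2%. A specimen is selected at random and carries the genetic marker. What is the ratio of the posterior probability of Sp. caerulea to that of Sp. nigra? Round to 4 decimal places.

Prior × likelihood for each hypothesis:
  Sp. caerulea: 0.15 × 0.215 = 0.03225
  Sp. rubra: 0.08 × 0.03 = 0.0024
  Sp. nigra: 0.77 × 0.212 = 0.16324
Total = 0.19789.
The ratio is 0.03225 / 0.16324 (the normalizer cancels) = 0.1976.

0.1976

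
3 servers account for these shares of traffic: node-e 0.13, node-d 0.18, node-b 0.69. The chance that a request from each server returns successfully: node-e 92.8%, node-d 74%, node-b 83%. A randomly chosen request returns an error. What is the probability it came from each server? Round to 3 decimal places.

Taking complements, P(error | each) = node-e 0.072, node-d 0.26, node-b 0.17.
Unnormalized posteriors (prior × likelihood):
  node-e: 0.13 × 0.072 = 0.00936
  node-d: 0.18 × 0.26 = 0.0468
  node-b: 0.69 × 0.17 = 0.1173
Total = 0.17346.
P(node-e | error) = 0.00936/0.17346 ≈ 0.054
P(node-d | error) = 0.0468/0.17346 ≈ 0.270
P(node-b | error) = 0.1173/0.17346 ≈ 0.676

node-e 0.054, node-d 0.270, node-b 0.676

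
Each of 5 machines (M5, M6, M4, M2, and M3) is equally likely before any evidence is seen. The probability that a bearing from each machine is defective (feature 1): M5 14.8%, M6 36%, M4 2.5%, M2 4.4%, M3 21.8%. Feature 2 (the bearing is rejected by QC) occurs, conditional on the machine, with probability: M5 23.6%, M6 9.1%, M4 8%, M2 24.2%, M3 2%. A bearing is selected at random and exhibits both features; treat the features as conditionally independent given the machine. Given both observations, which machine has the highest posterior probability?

With a uniform prior (1/5 each), posterior ∝ likelihood:
  M5: 0.148 × 0.236 = 0.034928
  M6: 0.36 × 0.091 = 0.03276
  M4: 0.025 × 0.08 = 0.002
  M2: 0.044 × 0.242 = 0.010648
  M3: 0.218 × 0.02 = 0.00436
Total = 0.084696.
Largest term belongs to M5, so M5 is most probable.

M5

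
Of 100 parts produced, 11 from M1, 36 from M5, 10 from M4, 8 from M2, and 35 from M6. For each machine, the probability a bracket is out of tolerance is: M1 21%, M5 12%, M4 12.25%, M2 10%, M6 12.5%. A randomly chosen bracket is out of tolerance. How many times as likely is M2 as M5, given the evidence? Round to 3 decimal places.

0.185

Unnormalized posteriors (prior × likelihood):
  M1: 0.11 × 0.21 = 0.0231
  M5: 0.36 × 0.12 = 0.0432
  M4: 0.1 × 0.1225 = 0.01225
  M2: 0.08 × 0.1 = 0.008
  M6: 0.35 × 0.125 = 0.04375
Normalizing constant = 0.1303.
The ratio is 0.008 / 0.0432 (the normalizer cancels) = 0.185.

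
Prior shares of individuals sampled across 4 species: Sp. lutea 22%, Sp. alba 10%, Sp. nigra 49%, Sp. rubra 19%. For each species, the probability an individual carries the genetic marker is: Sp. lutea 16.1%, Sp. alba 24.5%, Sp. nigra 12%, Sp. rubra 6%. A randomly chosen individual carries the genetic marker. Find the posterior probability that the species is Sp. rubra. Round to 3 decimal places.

0.088

By Bayes' rule, posterior ∝ prior × likelihood:
  Sp. lutea: 0.22 × 0.161 = 0.03542
  Sp. alba: 0.1 × 0.245 = 0.0245
  Sp. nigra: 0.49 × 0.12 = 0.0588
  Sp. rubra: 0.19 × 0.06 = 0.0114
Total = 0.13012.
P(Sp. rubra | evidence) = 0.0114 / 0.13012 ≈ 0.088.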